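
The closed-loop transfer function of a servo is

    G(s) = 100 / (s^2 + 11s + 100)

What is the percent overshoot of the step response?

%OS ≈ 12.6%

Comparing s^2 + 11s + 100 to s^2 + 2ζωₙs + ωₙ²: ωₙ = 10 rad/s and ζ = 11/(2·10) = 0.55.
%OS = 100·exp(−πζ/√(1−ζ²)) = 100·exp(−π·0.55/√(1−0.55²)) ≈ 12.6%.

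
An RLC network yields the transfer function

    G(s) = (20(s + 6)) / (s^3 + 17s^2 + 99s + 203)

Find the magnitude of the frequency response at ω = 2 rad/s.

|G(j2)| ≈ 0.5427

Substitute s = j2: numerator = 120 + j40, denominator = 135 + j190.
|G(j2)| = |120 + j40| / |135 + j190| = 126.49 / 233.08 ≈ 0.5427.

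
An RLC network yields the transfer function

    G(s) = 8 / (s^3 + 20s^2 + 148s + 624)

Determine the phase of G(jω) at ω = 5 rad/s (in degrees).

∠G(j5) ≈ -78.60°

At s = j5: numerator = 8, denominator = 124 + j615.
∠G = ∠num − ∠den = 0° − (78.601°) = -78.60°.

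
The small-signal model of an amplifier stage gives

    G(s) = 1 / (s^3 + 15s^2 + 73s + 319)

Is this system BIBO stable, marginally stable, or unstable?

The denominator s^3 + 15s^2 + 73s + 319 factors as (s^2 + 4s + 29)(s + 11), giving poles at s = -2 + 5j, -2 - 5j, -11.
Since all poles lie strictly in the left half-plane, the system is stable.

stable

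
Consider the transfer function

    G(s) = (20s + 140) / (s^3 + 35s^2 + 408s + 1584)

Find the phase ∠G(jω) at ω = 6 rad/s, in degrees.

At s = j6: numerator = 140 + j120, denominator = 324 + j2232.
∠G = ∠num − ∠den = 40.601° − (81.741°) = -41.14°.

∠G(j6) ≈ -41.14°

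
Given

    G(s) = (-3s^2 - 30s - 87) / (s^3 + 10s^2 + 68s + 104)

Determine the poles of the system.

s = -4 ± 6j, -2

The poles are the roots of the denominator s^3 + 10s^2 + 68s + 104 = 0.
Trying s = -2: the polynomial evaluates to 0, so (s + 2) is a factor.
Dividing out leaves s^2 + 8s + 52 = 0.
The quadratic formula then gives s = -4 ± 6j.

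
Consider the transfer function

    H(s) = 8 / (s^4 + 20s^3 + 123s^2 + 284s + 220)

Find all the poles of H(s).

The poles are the roots of the denominator s^4 + 20s^3 + 123s^2 + 284s + 220 = 0.
Trying s = -2: the polynomial evaluates to 0, so (s + 2) is a factor.
Dividing out leaves s^3 + 18s^2 + 87s + 110 = 0.
This factors further as (s + 11)(s + 2)(s + 5) = 0.

s = -2, -11, -2, -5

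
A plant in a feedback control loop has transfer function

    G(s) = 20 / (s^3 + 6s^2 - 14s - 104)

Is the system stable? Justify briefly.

The denominator s^3 + 6s^2 - 14s - 104 factors as (s^2 + 10s + 26)(s - 4), giving poles at s = -5 + j, -5 - j, 4.
Since the pole(s) at s = 4 lie in the right half-plane, the system is unstable.

unstable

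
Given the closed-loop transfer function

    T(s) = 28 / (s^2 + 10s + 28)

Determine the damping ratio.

ζ ≈ 0.9449

Compare the denominator to the standard form s^2 + 2ζωₙs + ωₙ².
ωₙ² = 28, so ωₙ = √28 ≈ 5.292 rad/s.
2ζωₙ = 10, so ζ = 10/(2·√28) ≈ 0.9449.
With ζ = 0.9449 the response is underdamped.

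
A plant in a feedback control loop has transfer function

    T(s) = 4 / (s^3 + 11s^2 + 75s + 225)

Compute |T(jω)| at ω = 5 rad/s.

|T(j5)| ≈ 0.01569

Substitute s = j5: numerator = 4, denominator = -50 + j250.
|T(j5)| = |4| / |-50 + j250| = 4 / 254.95 ≈ 0.01569.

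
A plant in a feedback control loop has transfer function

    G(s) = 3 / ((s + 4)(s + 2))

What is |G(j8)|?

|G(j8)| ≈ 0.04067

Substitute s = j8: numerator = 3, denominator = -56 + j48.
|G(j8)| = |3| / |-56 + j48| = 3 / 73.756 ≈ 0.04067.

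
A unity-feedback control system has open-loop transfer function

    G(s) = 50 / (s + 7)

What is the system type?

Type 0

The denominator has no factor of s at the origin — no free integrator — so this is a Type 0 system.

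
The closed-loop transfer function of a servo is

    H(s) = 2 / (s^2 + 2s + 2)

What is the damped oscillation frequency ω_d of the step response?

ω_d = 1 rad/s

Comparing s^2 + 2s + 2 to s^2 + 2ζωₙs + ωₙ²: ωₙ = √2 ≈ 1.414 rad/s and ζ = 2/(2·√2) ≈ 0.7071.
ζωₙ = 2/2 = 1, so ω_d = ωₙ√(1−ζ²) = √(ωₙ² − (ζωₙ)²) = √(2 − 1²) = √1 = 1 rad/s.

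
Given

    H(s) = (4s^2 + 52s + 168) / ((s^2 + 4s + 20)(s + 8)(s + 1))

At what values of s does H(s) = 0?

Set the numerator to zero: 4s^2 + 52s + 168 = 0, i.e. 4·(s^2 + 13s + 42) = 0.
Factoring: (s + 6)(s + 7) = 0.

s = -6, -7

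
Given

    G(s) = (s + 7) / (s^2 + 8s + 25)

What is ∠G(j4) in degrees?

At s = j4: numerator = 7 + j4, denominator = 9 + j32.
∠G = ∠num − ∠den = 29.745° − (74.291°) = -44.55°.

∠G(j4) ≈ -44.55°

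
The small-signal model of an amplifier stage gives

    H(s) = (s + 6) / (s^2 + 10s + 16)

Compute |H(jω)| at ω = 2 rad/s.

|H(j2)| ≈ 0.2712

Substitute s = j2: numerator = 6 + j2, denominator = 12 + j20.
|H(j2)| = |6 + j2| / |12 + j20| = 6.3246 / 23.324 ≈ 0.2712.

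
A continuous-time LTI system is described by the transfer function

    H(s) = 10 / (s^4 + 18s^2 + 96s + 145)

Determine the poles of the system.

s = 2 + 5j, 2 - 5j, -2 + j, -2 - j

The poles are the roots of the denominator s^4 + 18s^2 + 96s + 145 = 0.
No real roots exist; factor into two real quadratics: (s^2 - 4s + 29)(s^2 + 4s + 5) = 0.
Each quadratic gives a conjugate pair via the quadratic formula.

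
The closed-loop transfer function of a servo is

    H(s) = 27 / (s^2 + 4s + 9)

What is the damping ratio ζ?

ζ ≈ 0.6667

Compare the denominator to the standard form s^2 + 2ζωₙs + ωₙ².
ωₙ² = 9, so ωₙ = 3 rad/s.
2ζωₙ = 4, so ζ = 4/(2·3) ≈ 0.6667.
With ζ = 0.6667 the response is underdamped.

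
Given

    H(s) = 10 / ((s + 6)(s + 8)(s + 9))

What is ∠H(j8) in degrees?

At s = j8: numerator = 10, denominator = -1040 + j880.
∠H = ∠num − ∠den = 0° − (139.76°) = -139.8°.

∠H(j8) ≈ -139.8°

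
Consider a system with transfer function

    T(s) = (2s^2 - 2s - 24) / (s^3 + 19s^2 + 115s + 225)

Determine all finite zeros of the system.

s = -3, 4

Set the numerator to zero: 2s^2 - 2s - 24 = 0, i.e. 2·(s^2 - s - 12) = 0.
Factoring: (s + 3)(s - 4) = 0.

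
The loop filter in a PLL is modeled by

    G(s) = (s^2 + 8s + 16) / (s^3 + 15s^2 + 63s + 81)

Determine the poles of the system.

The poles are the roots of the denominator s^3 + 15s^2 + 63s + 81 = 0.
Trying s = -3: the polynomial evaluates to 0, so (s + 3) is a factor.
Dividing out leaves s^2 + 12s + 27 = 0.
Factoring the quadratic: (s + 3)(s + 9) = 0.

s = -3, -3, -9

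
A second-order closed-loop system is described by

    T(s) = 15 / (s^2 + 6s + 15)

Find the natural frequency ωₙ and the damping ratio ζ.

ωₙ ≈ 3.873 rad/s, ζ ≈ 0.7746

Compare the denominator to the standard form s^2 + 2ζωₙs + ωₙ².
ωₙ² = 15, so ωₙ = √15 ≈ 3.873 rad/s.
2ζωₙ = 6, so ζ = 6/(2·√15) ≈ 0.7746.
With ζ = 0.7746 the response is underdamped.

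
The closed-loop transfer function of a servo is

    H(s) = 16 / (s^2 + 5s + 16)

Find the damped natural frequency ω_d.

Comparing s^2 + 5s + 16 to s^2 + 2ζωₙs + ωₙ²: ωₙ = 4 rad/s and ζ = 5/(2·4) = 0.625.
ζωₙ = 5/2 = 2.5, so ω_d = ωₙ√(1−ζ²) = √(ωₙ² − (ζωₙ)²) = √(16 − 2.5²) = √9.75 ≈ 3.122 rad/s.

ω_d ≈ 3.122 rad/s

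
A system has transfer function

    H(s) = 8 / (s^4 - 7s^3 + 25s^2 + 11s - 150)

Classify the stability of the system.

The denominator s^4 - 7s^3 + 25s^2 + 11s - 150 factors as (s - 3)(s^2 - 6s + 25)(s + 2), giving poles at s = 3, 3 ± 4j, -2.
Since the pole(s) at s = 3, 3 ± 4j lie in the right half-plane, the system is unstable.

unstable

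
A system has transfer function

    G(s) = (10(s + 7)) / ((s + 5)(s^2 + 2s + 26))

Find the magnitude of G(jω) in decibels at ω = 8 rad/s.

|G(j8)|_dB ≈ -11.3 dB

Substitute s = j8: numerator = 70 + j80, denominator = -318 - j224.
|G(j8)| = |70 + j80| / |-318 - j224| = 106.30 / 388.97 ≈ 0.2733.
In decibels: 20·log₁₀(0.2733) ≈ -11.3 dB.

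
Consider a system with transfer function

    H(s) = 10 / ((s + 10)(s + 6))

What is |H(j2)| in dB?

|H(j2)|_dB ≈ -16.2 dB

Substitute s = j2: numerator = 10, denominator = 56 + j32.
|H(j2)| = |10| / |56 + j32| = 10 / 64.498 ≈ 0.1550.
In decibels: 20·log₁₀(0.1550) ≈ -16.2 dB.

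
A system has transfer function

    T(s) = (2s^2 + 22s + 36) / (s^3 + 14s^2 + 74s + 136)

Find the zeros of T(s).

s = -2, -9

Set the numerator to zero: 2s^2 + 22s + 36 = 0, i.e. 2·(s^2 + 11s + 18) = 0.
Factoring: (s + 2)(s + 9) = 0.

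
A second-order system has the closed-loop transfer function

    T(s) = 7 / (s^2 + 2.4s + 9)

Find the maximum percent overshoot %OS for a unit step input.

Comparing s^2 + 2.4s + 9 to s^2 + 2ζωₙs + ωₙ²: ωₙ = 3 rad/s and ζ = 2.4/(2·3) = 0.4.
%OS = 100·exp(−πζ/√(1−ζ²)) = 100·exp(−π·0.4/√(1−0.4²)) ≈ 25.4%.

%OS ≈ 25.4%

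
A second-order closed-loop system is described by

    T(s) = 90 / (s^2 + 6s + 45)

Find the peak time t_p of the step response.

t_p ≈ 0.5236 s

Comparing s^2 + 6s + 45 to s^2 + 2ζωₙs + ωₙ²: ωₙ = √45 ≈ 6.708 rad/s and ζ = 6/(2·√45) ≈ 0.4472.
ζωₙ = 6/2 = 3, so ω_d = ωₙ√(1−ζ²) = √(ωₙ² − (ζωₙ)²) = √(45 − 3²) = √36 = 6 rad/s.
t_p = π/ω_d = π/6 ≈ 0.5236 s.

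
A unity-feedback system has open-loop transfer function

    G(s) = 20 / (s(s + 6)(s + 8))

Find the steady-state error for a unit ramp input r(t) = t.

e_ss = 2.400

G(s) has one pole at the origin.
This is a Type 1 system. Kv = lim_{s→0} s·G(s) = 20/48 = 5/12.
e_ss = 1/Kv = 1/(5/12) = 12/5 ≈ 2.400.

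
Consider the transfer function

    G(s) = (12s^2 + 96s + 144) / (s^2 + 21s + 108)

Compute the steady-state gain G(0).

G(0) = 4/3 ≈ 1.333

Set s = 0: G(0) = (144) / (108) = 4/3.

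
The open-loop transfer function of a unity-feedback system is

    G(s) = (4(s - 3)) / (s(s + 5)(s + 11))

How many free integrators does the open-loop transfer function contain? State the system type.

The denominator has 1 factor of s at the origin (free integrator), so this is a Type 1 system.

Type 1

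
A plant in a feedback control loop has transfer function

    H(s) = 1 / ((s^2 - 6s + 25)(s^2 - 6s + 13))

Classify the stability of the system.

unstable

The poles can be read from the denominator factors: s = 3 + 4j, 3 - 4j, 3 + 2j, 3 - 2j.
Since the pole(s) at s = 3 ± 4j, 3 ± 2j lie in the right half-plane, the system is unstable.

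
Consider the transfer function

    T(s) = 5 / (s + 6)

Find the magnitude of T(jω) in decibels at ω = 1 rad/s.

Substitute s = j1: numerator = 5, denominator = 6 + j1.
|T(j1)| = |5| / |6 + j1| = 5 / 6.0828 ≈ 0.8220.
In decibels: 20·log₁₀(0.8220) ≈ -1.70 dB.

|T(j1)|_dB ≈ -1.70 dB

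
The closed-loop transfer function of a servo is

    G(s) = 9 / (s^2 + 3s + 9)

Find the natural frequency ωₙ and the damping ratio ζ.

Compare the denominator to the standard form s^2 + 2ζωₙs + ωₙ².
ωₙ² = 9, so ωₙ = 3 rad/s.
2ζωₙ = 3, so ζ = 3/(2·3) = 0.5.
With ζ = 0.5 the response is underdamped.

ωₙ = 3 rad/s, ζ = 0.5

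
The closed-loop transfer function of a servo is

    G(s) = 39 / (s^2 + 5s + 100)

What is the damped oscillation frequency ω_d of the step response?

Comparing s^2 + 5s + 100 to s^2 + 2ζωₙs + ωₙ²: ωₙ = 10 rad/s and ζ = 5/(2·10) = 0.25.
ζωₙ = 5/2 = 2.5, so ω_d = ωₙ√(1−ζ²) = √(ωₙ² − (ζωₙ)²) = √(100 − 2.5²) = √93.75 ≈ 9.682 rad/s.

ω_d ≈ 9.682 rad/s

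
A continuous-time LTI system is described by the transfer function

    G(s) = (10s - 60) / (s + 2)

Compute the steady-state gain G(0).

Set s = 0: G(0) = (-60) / (2) = -30.

G(0) = -30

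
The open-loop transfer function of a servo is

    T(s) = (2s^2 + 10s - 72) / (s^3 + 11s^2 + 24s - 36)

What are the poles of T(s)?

The poles are the roots of the denominator s^3 + 11s^2 + 24s - 36 = 0.
Trying s = 1: the polynomial evaluates to 0, so (s - 1) is a factor.
Dividing out leaves s^2 + 12s + 36 = 0.
Factoring the quadratic: (s + 6)^2 = 0.

s = 1, -6, -6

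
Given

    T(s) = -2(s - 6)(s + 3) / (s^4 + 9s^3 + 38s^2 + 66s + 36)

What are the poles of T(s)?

s = -3 + 3j, -3 - 3j, -2, -1

The poles are the roots of the denominator s^4 + 9s^3 + 38s^2 + 66s + 36 = 0.
Trying s = -2: the polynomial evaluates to 0, so (s + 2) is a factor.
Dividing out leaves s^3 + 7s^2 + 24s + 18 = 0.
This factors further as (s^2 + 6s + 18)(s + 1) = 0.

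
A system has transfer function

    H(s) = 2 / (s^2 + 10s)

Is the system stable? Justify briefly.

The denominator s^2 + 10s factors as s(s + 10), giving poles at s = 0, -10.
Since the simple pole(s) at s = 0 lie on the jω-axis with none in the right half-plane, the system is marginally stable.

marginally stable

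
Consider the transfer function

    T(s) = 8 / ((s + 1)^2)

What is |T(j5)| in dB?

Substitute s = j5: numerator = 8, denominator = -24 + j10.
|T(j5)| = |8| / |-24 + j10| = 8 / 26 ≈ 0.3077.
In decibels: 20·log₁₀(0.3077) ≈ -10.2 dB.

|T(j5)|_dB ≈ -10.2 dB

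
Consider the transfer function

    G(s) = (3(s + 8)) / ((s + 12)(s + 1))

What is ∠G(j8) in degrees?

At s = j8: numerator = 24 + j24, denominator = -52 + j104.
∠G = ∠num − ∠den = 45° − (116.57°) = -71.57°.

∠G(j8) ≈ -71.57°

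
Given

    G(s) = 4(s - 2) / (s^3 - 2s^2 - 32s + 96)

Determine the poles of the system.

The poles are the roots of the denominator s^3 - 2s^2 - 32s + 96 = 0.
Trying s = 4: the polynomial evaluates to 0, so (s - 4) is a factor.
Dividing out leaves s^2 + 2s - 24 = 0.
Factoring the quadratic: (s - 4)(s + 6) = 0.

s = 4, 4, -6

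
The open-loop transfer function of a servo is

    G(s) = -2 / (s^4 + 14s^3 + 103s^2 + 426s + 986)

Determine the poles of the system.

s = -5 + 3j, -5 - 3j, -2 + 5j, -2 - 5j

The poles are the roots of the denominator s^4 + 14s^3 + 103s^2 + 426s + 986 = 0.
No real roots exist; factor into two real quadratics: (s^2 + 10s + 34)(s^2 + 4s + 29) = 0.
Each quadratic gives a conjugate pair via the quadratic formula.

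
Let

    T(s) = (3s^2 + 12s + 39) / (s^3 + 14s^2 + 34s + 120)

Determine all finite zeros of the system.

Set the numerator to zero: 3s^2 + 12s + 39 = 0, i.e. 3·(s^2 + 4s + 13) = 0.
Factoring: (s^2 + 4s + 13) = 0.

s = -2 + 3j, -2 - 3j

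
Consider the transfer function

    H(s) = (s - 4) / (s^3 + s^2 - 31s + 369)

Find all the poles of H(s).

s = 4 ± 5j, -9

The poles are the roots of the denominator s^3 + s^2 - 31s + 369 = 0.
Trying s = -9: the polynomial evaluates to 0, so (s + 9) is a factor.
Dividing out leaves s^2 - 8s + 41 = 0.
The quadratic formula then gives s = 4 ± 5j.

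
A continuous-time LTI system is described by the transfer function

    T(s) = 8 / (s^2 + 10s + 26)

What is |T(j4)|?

Substitute s = j4: numerator = 8, denominator = 10 + j40.
|T(j4)| = |8| / |10 + j40| = 8 / 41.231 ≈ 0.1940.

|T(j4)| ≈ 0.1940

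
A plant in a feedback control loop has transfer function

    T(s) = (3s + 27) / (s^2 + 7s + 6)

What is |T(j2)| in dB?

Substitute s = j2: numerator = 27 + j6, denominator = 2 + j14.
|T(j2)| = |27 + j6| / |2 + j14| = 27.659 / 14.142 ≈ 1.956.
In decibels: 20·log₁₀(1.956) ≈ 5.83 dB.

|T(j2)|_dB ≈ 5.83 dB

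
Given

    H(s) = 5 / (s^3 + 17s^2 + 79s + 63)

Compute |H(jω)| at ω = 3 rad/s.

Substitute s = j3: numerator = 5, denominator = -90 + j210.
|H(j3)| = |5| / |-90 + j210| = 5 / 228.47 ≈ 0.02188.

|H(j3)| ≈ 0.02188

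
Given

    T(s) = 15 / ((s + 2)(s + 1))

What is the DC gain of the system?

Set s = 0: T(0) = (15) / (2) = 15/2.

T(0) = 15/2 ≈ 7.500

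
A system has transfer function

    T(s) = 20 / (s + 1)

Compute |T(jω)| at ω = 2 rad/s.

Substitute s = j2: numerator = 20, denominator = 1 + j2.
|T(j2)| = |20| / |1 + j2| = 20 / 2.2361 ≈ 8.944.

|T(j2)| ≈ 8.944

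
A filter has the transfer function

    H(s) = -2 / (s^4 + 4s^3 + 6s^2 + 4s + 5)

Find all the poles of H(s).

s = ±j, -2 ± j

The poles are the roots of the denominator s^4 + 4s^3 + 6s^2 + 4s + 5 = 0.
No real roots exist; factor into two real quadratics: (s^2 + 1)(s^2 + 4s + 5) = 0.
Each quadratic gives a conjugate pair via the quadratic formula.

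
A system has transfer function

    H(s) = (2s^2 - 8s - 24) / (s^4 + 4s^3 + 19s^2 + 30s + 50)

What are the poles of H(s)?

The poles are the roots of the denominator s^4 + 4s^3 + 19s^2 + 30s + 50 = 0.
No real roots exist; factor into two real quadratics: (s^2 + 2s + 5)(s^2 + 2s + 10) = 0.
Each quadratic gives a conjugate pair via the quadratic formula.

s = -1 ± 2j, -1 ± 3j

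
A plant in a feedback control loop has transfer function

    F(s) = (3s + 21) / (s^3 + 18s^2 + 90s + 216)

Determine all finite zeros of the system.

Set the numerator to zero: 3s + 21 = 0, i.e. 3·(s + 7) = 0.
So s = -7.

s = -7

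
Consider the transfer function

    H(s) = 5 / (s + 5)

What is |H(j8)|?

Substitute s = j8: numerator = 5, denominator = 5 + j8.
|H(j8)| = |5| / |5 + j8| = 5 / 9.4340 ≈ 0.5300.

|H(j8)| ≈ 0.5300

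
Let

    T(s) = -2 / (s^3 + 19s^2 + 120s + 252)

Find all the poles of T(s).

s = -6, -6, -7

The poles are the roots of the denominator s^3 + 19s^2 + 120s + 252 = 0.
Trying s = -6: the polynomial evaluates to 0, so (s + 6) is a factor.
Dividing out leaves s^2 + 13s + 42 = 0.
Factoring the quadratic: (s + 6)(s + 7) = 0.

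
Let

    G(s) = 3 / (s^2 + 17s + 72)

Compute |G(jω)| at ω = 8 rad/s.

Substitute s = j8: numerator = 3, denominator = 8 + j136.
|G(j8)| = |3| / |8 + j136| = 3 / 136.24 ≈ 0.02202.

|G(j8)| ≈ 0.02202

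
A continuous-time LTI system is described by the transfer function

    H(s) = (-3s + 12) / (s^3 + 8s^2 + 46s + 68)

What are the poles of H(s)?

The poles are the roots of the denominator s^3 + 8s^2 + 46s + 68 = 0.
Trying s = -2: the polynomial evaluates to 0, so (s + 2) is a factor.
Dividing out leaves s^2 + 6s + 34 = 0.
The quadratic formula then gives s = -3 ± 5j.

s = -3 ± 5j, -2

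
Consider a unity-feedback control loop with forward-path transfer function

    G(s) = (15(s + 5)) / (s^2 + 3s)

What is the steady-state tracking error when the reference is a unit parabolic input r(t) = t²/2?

G(s) has one pole at the origin.
This is a Type 1 system; Ka = lim_{s→0} s^2·G(s) = 0, so the steady-state error for a parabola input is infinite.

e_ss = ∞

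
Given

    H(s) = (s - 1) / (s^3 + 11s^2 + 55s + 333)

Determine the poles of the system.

The poles are the roots of the denominator s^3 + 11s^2 + 55s + 333 = 0.
Trying s = -9: the polynomial evaluates to 0, so (s + 9) is a factor.
Dividing out leaves s^2 + 2s + 37 = 0.
The quadratic formula then gives s = -1 ± 6j.

s = -1 + 6j, -1 - 6j, -9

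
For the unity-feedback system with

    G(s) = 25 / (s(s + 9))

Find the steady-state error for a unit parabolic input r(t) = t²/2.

e_ss = ∞

G(s) has one pole at the origin.
This is a Type 1 system; Ka = lim_{s→0} s^2·G(s) = 0, so the steady-state error for a parabola input is infinite.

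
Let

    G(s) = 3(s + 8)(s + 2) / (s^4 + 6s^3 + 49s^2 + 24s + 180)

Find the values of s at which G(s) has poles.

The poles are the roots of the denominator s^4 + 6s^3 + 49s^2 + 24s + 180 = 0.
No real roots exist; factor into two real quadratics: (s^2 + 4)(s^2 + 6s + 45) = 0.
Each quadratic gives a conjugate pair via the quadratic formula.

s = ±2j, -3 ± 6j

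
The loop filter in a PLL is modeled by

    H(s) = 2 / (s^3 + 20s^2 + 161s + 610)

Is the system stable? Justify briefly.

stable

The denominator s^3 + 20s^2 + 161s + 610 factors as (s + 10)(s^2 + 10s + 61), giving poles at s = -10, -5 + 6j, -5 - 6j.
Since all poles lie strictly in the left half-plane, the system is stable.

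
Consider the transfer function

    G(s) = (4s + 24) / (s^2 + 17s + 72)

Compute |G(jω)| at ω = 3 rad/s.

|G(j3)| ≈ 0.3310

Substitute s = j3: numerator = 24 + j12, denominator = 63 + j51.
|G(j3)| = |24 + j12| / |63 + j51| = 26.833 / 81.056 ≈ 0.3310.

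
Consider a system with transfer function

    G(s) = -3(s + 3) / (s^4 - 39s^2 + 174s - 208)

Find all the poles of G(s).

s = 2, 3 ± 2j, -8

The poles are the roots of the denominator s^4 - 39s^2 + 174s - 208 = 0.
Trying s = 2: the polynomial evaluates to 0, so (s - 2) is a factor.
Dividing out leaves s^3 + 2s^2 - 35s + 104 = 0.
This factors further as (s^2 - 6s + 13)(s + 8) = 0.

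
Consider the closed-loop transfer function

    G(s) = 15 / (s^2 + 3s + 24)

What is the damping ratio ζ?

Compare the denominator to the standard form s^2 + 2ζωₙs + ωₙ².
ωₙ² = 24, so ωₙ = √24 ≈ 4.899 rad/s.
2ζωₙ = 3, so ζ = 3/(2·√24) ≈ 0.3062.

ζ ≈ 0.3062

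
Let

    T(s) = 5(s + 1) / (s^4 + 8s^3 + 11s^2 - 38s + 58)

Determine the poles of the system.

The poles are the roots of the denominator s^4 + 8s^3 + 11s^2 - 38s + 58 = 0.
No real roots exist; factor into two real quadratics: (s^2 - 2s + 2)(s^2 + 10s + 29) = 0.
Each quadratic gives a conjugate pair via the quadratic formula.

s = 1 + j, 1 - j, -5 + 2j, -5 - 2j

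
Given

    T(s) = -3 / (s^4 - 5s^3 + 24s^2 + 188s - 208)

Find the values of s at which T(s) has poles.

s = 4 + 6j, 4 - 6j, -4, 1

The poles are the roots of the denominator s^4 - 5s^3 + 24s^2 + 188s - 208 = 0.
Trying s = -4: the polynomial evaluates to 0, so (s + 4) is a factor.
Dividing out leaves s^3 - 9s^2 + 60s - 52 = 0.
This factors further as (s^2 - 8s + 52)(s - 1) = 0.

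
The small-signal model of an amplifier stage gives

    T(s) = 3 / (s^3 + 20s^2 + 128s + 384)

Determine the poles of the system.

The poles are the roots of the denominator s^3 + 20s^2 + 128s + 384 = 0.
Trying s = -12: the polynomial evaluates to 0, so (s + 12) is a factor.
Dividing out leaves s^2 + 8s + 32 = 0.
The quadratic formula then gives s = -4 ± 4j.

s = -4 + 4j, -4 - 4j, -12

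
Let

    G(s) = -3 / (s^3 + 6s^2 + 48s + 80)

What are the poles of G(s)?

The poles are the roots of the denominator s^3 + 6s^2 + 48s + 80 = 0.
Trying s = -2: the polynomial evaluates to 0, so (s + 2) is a factor.
Dividing out leaves s^2 + 4s + 40 = 0.
The quadratic formula then gives s = -2 ± 6j.

s = -2 ± 6j, -2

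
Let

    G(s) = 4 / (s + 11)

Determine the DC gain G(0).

At s = 0 each factor (s + a) contributes a and each (s^2 + bs + c) contributes c.
G(0) = 4·1 / ((11)) = 4/11 = 4/11.

G(0) = 4/11 ≈ 0.3636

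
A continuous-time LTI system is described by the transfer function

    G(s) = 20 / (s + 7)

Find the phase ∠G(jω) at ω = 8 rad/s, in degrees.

At s = j8: numerator = 20, denominator = 7 + j8.
∠G = ∠num − ∠den = 0° − (48.814°) = -48.81°.

∠G(j8) ≈ -48.81°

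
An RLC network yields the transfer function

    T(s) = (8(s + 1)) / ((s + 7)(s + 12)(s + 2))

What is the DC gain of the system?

At s = 0 each factor (s + a) contributes a and each (s^2 + bs + c) contributes c.
T(0) = 8·(1) / ((7) · (12) · (2)) = 8/168 = 1/21.

T(0) = 1/21 ≈ 0.04762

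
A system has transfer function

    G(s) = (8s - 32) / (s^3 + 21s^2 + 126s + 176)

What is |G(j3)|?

|G(j3)| ≈ 0.1139

Substitute s = j3: numerator = -32 + j24, denominator = -13 + j351.
|G(j3)| = |-32 + j24| / |-13 + j351| = 40 / 351.24 ≈ 0.1139.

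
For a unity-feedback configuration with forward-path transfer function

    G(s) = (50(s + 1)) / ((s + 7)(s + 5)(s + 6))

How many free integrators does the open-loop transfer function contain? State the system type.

The denominator has no factor of s at the origin — no free integrator — so this is a Type 0 system.

Type 0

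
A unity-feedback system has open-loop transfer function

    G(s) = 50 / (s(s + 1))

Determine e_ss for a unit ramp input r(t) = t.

G(s) has one pole at the origin.
This is a Type 1 system. Kv = lim_{s→0} s·G(s) = 50/1.
e_ss = 1/Kv = 1/(50) = 1/50 ≈ 0.02000.

e_ss = 0.02000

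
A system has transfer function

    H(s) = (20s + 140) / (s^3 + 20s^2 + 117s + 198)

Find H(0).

H(0) = 70/99 ≈ 0.7071

Set s = 0: H(0) = (140) / (198) = 70/99.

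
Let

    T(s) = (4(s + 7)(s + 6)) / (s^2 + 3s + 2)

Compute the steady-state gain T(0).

T(0) = 84

Set s = 0: T(0) = (168) / (2) = 84.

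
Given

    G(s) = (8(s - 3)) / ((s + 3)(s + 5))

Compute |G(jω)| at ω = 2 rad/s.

Substitute s = j2: numerator = -24 + j16, denominator = 11 + j16.
|G(j2)| = |-24 + j16| / |11 + j16| = 28.844 / 19.416 ≈ 1.486.

|G(j2)| ≈ 1.486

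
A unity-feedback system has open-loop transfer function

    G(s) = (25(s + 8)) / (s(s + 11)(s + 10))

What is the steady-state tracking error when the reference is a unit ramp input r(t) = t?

G(s) has one pole at the origin.
This is a Type 1 system. Kv = lim_{s→0} s·G(s) = 200/110 = 20/11.
e_ss = 1/Kv = 1/(20/11) = 11/20 ≈ 0.5500.

e_ss = 0.5500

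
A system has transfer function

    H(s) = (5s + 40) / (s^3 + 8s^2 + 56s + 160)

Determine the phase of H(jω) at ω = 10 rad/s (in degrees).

At s = j10: numerator = 40 + j50, denominator = -640 - j440.
∠H = ∠num − ∠den = 51.340° − (-145.49°) = 196.8°, which wraps to -163.2°.

∠H(j10) ≈ -163.2°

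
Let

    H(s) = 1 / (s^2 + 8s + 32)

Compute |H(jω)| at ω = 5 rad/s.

Substitute s = j5: numerator = 1, denominator = 7 + j40.
|H(j5)| = |1| / |7 + j40| = 1 / 40.608 ≈ 0.02463.

|H(j5)| ≈ 0.02463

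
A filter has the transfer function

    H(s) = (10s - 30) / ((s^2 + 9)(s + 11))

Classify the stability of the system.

marginally stable

The poles can be read from the denominator factors: s = ±3j, -11.
Since the simple pole(s) at s = ±3j lie on the jω-axis with none in the right half-plane, the system is marginally stable.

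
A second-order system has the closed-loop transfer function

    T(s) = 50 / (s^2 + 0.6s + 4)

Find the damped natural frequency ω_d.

ω_d ≈ 1.977 rad/s

Comparing s^2 + 0.6s + 4 to s^2 + 2ζωₙs + ωₙ²: ωₙ = 2 rad/s and ζ = 0.6/(2·2) = 0.15.
ζωₙ = 0.6/2 = 0.3, so ω_d = ωₙ√(1−ζ²) = √(ωₙ² − (ζωₙ)²) = √(4 − 0.3²) = √3.91 ≈ 1.977 rad/s.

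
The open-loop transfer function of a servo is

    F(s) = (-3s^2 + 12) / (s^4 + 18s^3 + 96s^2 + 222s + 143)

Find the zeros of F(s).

s = 2, -2

Set the numerator to zero: -3s^2 + 12 = 0, i.e. -3·(s^2 - 4) = 0.
Factoring: (s - 2)(s + 2) = 0.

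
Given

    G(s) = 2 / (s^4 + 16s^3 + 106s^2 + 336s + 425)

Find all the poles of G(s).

The poles are the roots of the denominator s^4 + 16s^3 + 106s^2 + 336s + 425 = 0.
No real roots exist; factor into two real quadratics: (s^2 + 8s + 25)(s^2 + 8s + 17) = 0.
Each quadratic gives a conjugate pair via the quadratic formula.

s = -4 + 3j, -4 - 3j, -4 + j, -4 - j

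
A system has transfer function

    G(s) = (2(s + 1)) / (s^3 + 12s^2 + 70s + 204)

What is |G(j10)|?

Substitute s = j10: numerator = 2 + j20, denominator = -996 - j300.
|G(j10)| = |2 + j20| / |-996 - j300| = 20.100 / 1040.2 ≈ 0.01932.

|G(j10)| ≈ 0.01932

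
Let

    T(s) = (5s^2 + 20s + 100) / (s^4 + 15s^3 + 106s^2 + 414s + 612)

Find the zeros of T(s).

Set the numerator to zero: 5s^2 + 20s + 100 = 0, i.e. 5·(s^2 + 4s + 20) = 0.
Factoring: (s^2 + 4s + 20) = 0.

s = -2 + 4j, -2 - 4j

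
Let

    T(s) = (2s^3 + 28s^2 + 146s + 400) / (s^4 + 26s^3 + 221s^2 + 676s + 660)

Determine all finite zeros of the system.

s = -3 ± 4j, -8

Set the numerator to zero: 2s^3 + 28s^2 + 146s + 400 = 0, i.e. 2·(s^3 + 14s^2 + 73s + 200) = 0.
Factoring: (s^2 + 6s + 25)(s + 8) = 0.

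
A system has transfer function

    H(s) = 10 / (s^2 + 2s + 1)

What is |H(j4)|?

Substitute s = j4: numerator = 10, denominator = -15 + j8.
|H(j4)| = |10| / |-15 + j8| = 10 / 17 ≈ 0.5882.

|H(j4)| ≈ 0.5882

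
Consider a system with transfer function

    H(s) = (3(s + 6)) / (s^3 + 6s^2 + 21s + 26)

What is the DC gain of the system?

Set s = 0: H(0) = (18) / (26) = 9/13.

H(0) = 9/13 ≈ 0.6923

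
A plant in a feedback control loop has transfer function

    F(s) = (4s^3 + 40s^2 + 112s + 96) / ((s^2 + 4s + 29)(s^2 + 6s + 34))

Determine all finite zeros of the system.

s = -2, -6, -2

Set the numerator to zero: 4s^3 + 40s^2 + 112s + 96 = 0, i.e. 4·(s^3 + 10s^2 + 28s + 24) = 0.
Factoring: (s + 2)^2(s + 6) = 0.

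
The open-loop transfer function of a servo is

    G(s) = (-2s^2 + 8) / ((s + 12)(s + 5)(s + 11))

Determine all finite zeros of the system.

Set the numerator to zero: -2s^2 + 8 = 0, i.e. -2·(s^2 - 4) = 0.
Factoring: (s + 2)(s - 2) = 0.

s = -2, 2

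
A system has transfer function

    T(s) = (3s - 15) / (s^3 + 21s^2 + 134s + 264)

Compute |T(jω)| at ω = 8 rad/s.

|T(j8)| ≈ 0.02326

Substitute s = j8: numerator = -15 + j24, denominator = -1080 + j560.
|T(j8)| = |-15 + j24| / |-1080 + j560| = 28.302 / 1216.6 ≈ 0.02326.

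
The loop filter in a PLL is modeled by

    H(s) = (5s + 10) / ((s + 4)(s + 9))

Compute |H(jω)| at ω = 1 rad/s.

Substitute s = j1: numerator = 10 + j5, denominator = 35 + j13.
|H(j1)| = |10 + j5| / |35 + j13| = 11.180 / 37.336 ≈ 0.2994.

|H(j1)| ≈ 0.2994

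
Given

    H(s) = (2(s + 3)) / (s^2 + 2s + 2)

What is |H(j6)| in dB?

Substitute s = j6: numerator = 6 + j12, denominator = -34 + j12.
|H(j6)| = |6 + j12| / |-34 + j12| = 13.416 / 36.056 ≈ 0.3721.
In decibels: 20·log₁₀(0.3721) ≈ -8.59 dB.

|H(j6)|_dB ≈ -8.59 dB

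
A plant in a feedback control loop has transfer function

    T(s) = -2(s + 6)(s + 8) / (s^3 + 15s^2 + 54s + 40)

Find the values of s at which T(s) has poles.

s = -4, -10, -1

The poles are the roots of the denominator s^3 + 15s^2 + 54s + 40 = 0.
Trying s = -4: the polynomial evaluates to 0, so (s + 4) is a factor.
Dividing out leaves s^2 + 11s + 10 = 0.
Factoring the quadratic: (s + 10)(s + 1) = 0.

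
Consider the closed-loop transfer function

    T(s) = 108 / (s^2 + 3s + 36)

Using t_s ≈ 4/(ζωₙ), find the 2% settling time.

t_s ≈ 2.667 s

Comparing s^2 + 3s + 36 to s^2 + 2ζωₙs + ωₙ²: ωₙ = 6 rad/s and ζ = 3/(2·6) = 0.25.
ζωₙ = 3/2 = 1.5, so t_s ≈ 4/(ζωₙ) = 4/1.5 ≈ 2.667 s.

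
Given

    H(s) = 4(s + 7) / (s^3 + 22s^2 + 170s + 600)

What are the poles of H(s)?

The poles are the roots of the denominator s^3 + 22s^2 + 170s + 600 = 0.
Trying s = -12: the polynomial evaluates to 0, so (s + 12) is a factor.
Dividing out leaves s^2 + 10s + 50 = 0.
The quadratic formula then gives s = -5 ± 5j.

s = -5 ± 5j, -12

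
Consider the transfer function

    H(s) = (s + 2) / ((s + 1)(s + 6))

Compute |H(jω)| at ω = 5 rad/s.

Substitute s = j5: numerator = 2 + j5, denominator = -19 + j35.
|H(j5)| = |2 + j5| / |-19 + j35| = 5.3852 / 39.825 ≈ 0.1352.

|H(j5)| ≈ 0.1352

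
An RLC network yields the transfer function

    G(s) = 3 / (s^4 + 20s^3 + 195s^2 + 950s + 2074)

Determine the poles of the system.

s = -5 + 6j, -5 - 6j, -5 + 3j, -5 - 3j

The poles are the roots of the denominator s^4 + 20s^3 + 195s^2 + 950s + 2074 = 0.
No real roots exist; factor into two real quadratics: (s^2 + 10s + 61)(s^2 + 10s + 34) = 0.
Each quadratic gives a conjugate pair via the quadratic formula.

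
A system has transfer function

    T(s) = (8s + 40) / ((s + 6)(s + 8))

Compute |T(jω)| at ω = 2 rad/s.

|T(j2)| ≈ 0.8260

Substitute s = j2: numerator = 40 + j16, denominator = 44 + j28.
|T(j2)| = |40 + j16| / |44 + j28| = 43.081 / 52.154 ≈ 0.8260.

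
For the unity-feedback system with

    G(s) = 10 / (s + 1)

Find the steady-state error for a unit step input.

G(s) has no poles at the origin.
This is a Type 0 system. Kp = lim_{s→0} G(s) = 10/1.
e_ss = 1/(1 + Kp) = 1/(1 + 10) = 1/11 ≈ 0.09091.

e_ss = 0.09091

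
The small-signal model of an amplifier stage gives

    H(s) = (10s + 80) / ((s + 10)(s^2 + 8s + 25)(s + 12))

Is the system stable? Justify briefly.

stable

The poles can be read from the denominator factors: s = -10, -4 ± 3j, -12.
Since all poles lie strictly in the left half-plane, the system is stable.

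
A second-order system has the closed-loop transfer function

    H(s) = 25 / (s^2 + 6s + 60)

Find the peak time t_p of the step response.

Comparing s^2 + 6s + 60 to s^2 + 2ζωₙs + ωₙ²: ωₙ = √60 ≈ 7.746 rad/s and ζ = 6/(2·√60) ≈ 0.3873.
ζωₙ = 6/2 = 3, so ω_d = ωₙ√(1−ζ²) = √(ωₙ² − (ζωₙ)²) = √(60 − 3²) = √51 ≈ 7.141 rad/s.
t_p = π/ω_d = π/7.141 ≈ 0.4399 s.

t_p ≈ 0.4399 s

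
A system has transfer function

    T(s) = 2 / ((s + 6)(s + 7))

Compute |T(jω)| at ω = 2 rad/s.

|T(j2)| ≈ 0.04344

Substitute s = j2: numerator = 2, denominator = 38 + j26.
|T(j2)| = |2| / |38 + j26| = 2 / 46.043 ≈ 0.04344.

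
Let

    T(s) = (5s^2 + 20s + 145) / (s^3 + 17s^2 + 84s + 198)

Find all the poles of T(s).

s = -3 ± 3j, -11

The poles are the roots of the denominator s^3 + 17s^2 + 84s + 198 = 0.
Trying s = -11: the polynomial evaluates to 0, so (s + 11) is a factor.
Dividing out leaves s^2 + 6s + 18 = 0.
The quadratic formula then gives s = -3 ± 3j.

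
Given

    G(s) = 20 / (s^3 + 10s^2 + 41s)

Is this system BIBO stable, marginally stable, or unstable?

The denominator s^3 + 10s^2 + 41s factors as s(s^2 + 10s + 41), giving poles at s = 0, -5 + 4j, -5 - 4j.
Since the simple pole(s) at s = 0 lie on the jω-axis with none in the right half-plane, the system is marginally stable.

marginally stable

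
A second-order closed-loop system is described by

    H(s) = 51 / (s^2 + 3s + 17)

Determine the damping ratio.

ζ ≈ 0.3638

Compare the denominator to the standard form s^2 + 2ζωₙs + ωₙ².
ωₙ² = 17, so ωₙ = √17 ≈ 4.123 rad/s.
2ζωₙ = 3, so ζ = 3/(2·√17) ≈ 0.3638.
With ζ = 0.3638 the response is underdamped.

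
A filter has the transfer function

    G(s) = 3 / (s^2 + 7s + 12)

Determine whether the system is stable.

The denominator s^2 + 7s + 12 factors as (s + 4)(s + 3), giving poles at s = -4, -3.
Since all poles lie strictly in the left half-plane, the system is stable.

stable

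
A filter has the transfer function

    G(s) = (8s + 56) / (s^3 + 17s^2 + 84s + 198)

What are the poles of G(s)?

The poles are the roots of the denominator s^3 + 17s^2 + 84s + 198 = 0.
Trying s = -11: the polynomial evaluates to 0, so (s + 11) is a factor.
Dividing out leaves s^2 + 6s + 18 = 0.
The quadratic formula then gives s = -3 ± 3j.

s = -3 ± 3j, -11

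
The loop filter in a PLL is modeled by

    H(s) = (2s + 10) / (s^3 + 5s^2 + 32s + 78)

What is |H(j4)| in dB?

|H(j4)|_dB ≈ -14.0 dB

Substitute s = j4: numerator = 10 + j8, denominator = -2 + j64.
|H(j4)| = |10 + j8| / |-2 + j64| = 12.806 / 64.031 = 0.2000.
In decibels: 20·log₁₀(0.2000) ≈ -14.0 dB.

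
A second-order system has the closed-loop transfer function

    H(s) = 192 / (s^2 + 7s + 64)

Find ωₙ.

ωₙ = 8 rad/s

Compare the denominator to the standard form s^2 + 2ζωₙs + ωₙ².
ωₙ² = 64, so ωₙ = 8 rad/s.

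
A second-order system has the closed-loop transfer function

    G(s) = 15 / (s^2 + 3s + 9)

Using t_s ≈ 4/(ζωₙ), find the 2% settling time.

Comparing s^2 + 3s + 9 to s^2 + 2ζωₙs + ωₙ²: ωₙ = 3 rad/s and ζ = 3/(2·3) = 0.5.
ζωₙ = 3/2 = 1.5, so t_s ≈ 4/(ζωₙ) = 4/1.5 ≈ 2.667 s.

t_s ≈ 2.667 s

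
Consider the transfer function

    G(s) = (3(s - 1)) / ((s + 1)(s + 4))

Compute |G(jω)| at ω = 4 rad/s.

|G(j4)| ≈ 0.5303

Substitute s = j4: numerator = -3 + j12, denominator = -12 + j20.
|G(j4)| = |-3 + j12| / |-12 + j20| = 12.369 / 23.324 ≈ 0.5303.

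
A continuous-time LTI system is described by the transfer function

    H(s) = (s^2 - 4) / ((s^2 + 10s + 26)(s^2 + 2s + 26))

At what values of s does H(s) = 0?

s = 2, -2

Set the numerator to zero: s^2 - 4 = 0.
Factoring: (s - 2)(s + 2) = 0.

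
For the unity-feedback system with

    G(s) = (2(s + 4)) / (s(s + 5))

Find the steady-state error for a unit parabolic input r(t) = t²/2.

e_ss = ∞

G(s) has one pole at the origin.
This is a Type 1 system; Ka = lim_{s→0} s^2·G(s) = 0, so the steady-state error for a parabola input is infinite.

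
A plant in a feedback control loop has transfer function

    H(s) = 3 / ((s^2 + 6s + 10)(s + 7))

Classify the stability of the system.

stable

The poles can be read from the denominator factors: s = -3 ± j, -7.
Since all poles lie strictly in the left half-plane, the system is stable.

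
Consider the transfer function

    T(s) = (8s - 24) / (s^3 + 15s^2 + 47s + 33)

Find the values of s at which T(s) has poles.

s = -3, -1, -11

The poles are the roots of the denominator s^3 + 15s^2 + 47s + 33 = 0.
Trying s = -3: the polynomial evaluates to 0, so (s + 3) is a factor.
Dividing out leaves s^2 + 12s + 11 = 0.
Factoring the quadratic: (s + 1)(s + 11) = 0.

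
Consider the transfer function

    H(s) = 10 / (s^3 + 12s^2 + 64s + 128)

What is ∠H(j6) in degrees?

At s = j6: numerator = 10, denominator = -304 + j168.
∠H = ∠num − ∠den = 0° − (151.07°) = -151.1°.

∠H(j6) ≈ -151.1°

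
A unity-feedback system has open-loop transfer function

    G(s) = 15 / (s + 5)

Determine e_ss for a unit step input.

e_ss = 0.2500

G(s) has no poles at the origin.
This is a Type 0 system. Kp = lim_{s→0} G(s) = 15/5 = 3.
e_ss = 1/(1 + Kp) = 1/(1 + 3) = 1/4 ≈ 0.2500.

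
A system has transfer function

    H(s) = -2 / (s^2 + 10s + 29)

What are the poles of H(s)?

The poles are the roots of the denominator s^2 + 10s + 29 = 0.
Using the quadratic formula: s = (-10 ± √(-16))/2 = -5 ± 2j.

s = -5 + 2j, -5 - 2j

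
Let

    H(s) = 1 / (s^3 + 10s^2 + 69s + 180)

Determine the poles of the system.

s = -3 + 6j, -3 - 6j, -4

The poles are the roots of the denominator s^3 + 10s^2 + 69s + 180 = 0.
Trying s = -4: the polynomial evaluates to 0, so (s + 4) is a factor.
Dividing out leaves s^2 + 6s + 45 = 0.
The quadratic formula then gives s = -3 ± 6j.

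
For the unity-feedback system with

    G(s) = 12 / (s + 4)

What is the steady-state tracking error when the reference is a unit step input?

G(s) has no poles at the origin.
This is a Type 0 system. Kp = lim_{s→0} G(s) = 12/4 = 3.
e_ss = 1/(1 + Kp) = 1/(1 + 3) = 1/4 ≈ 0.2500.

e_ss = 0.2500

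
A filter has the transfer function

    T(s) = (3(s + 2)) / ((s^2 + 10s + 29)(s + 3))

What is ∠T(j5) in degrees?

∠T(j5) ≈ -76.26°

At s = j5: numerator = 6 + j15, denominator = -238 + j170.
∠T = ∠num − ∠den = 68.199° − (144.46°) = -76.26°.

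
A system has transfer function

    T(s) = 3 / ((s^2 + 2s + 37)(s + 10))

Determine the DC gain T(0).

At s = 0 each factor (s + a) contributes a and each (s^2 + bs + c) contributes c.
T(0) = 3·1 / ((37) · (10)) = 3/370 = 3/370.

T(0) = 3/370 ≈ 0.008108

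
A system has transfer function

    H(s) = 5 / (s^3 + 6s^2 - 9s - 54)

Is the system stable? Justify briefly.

unstable

The denominator s^3 + 6s^2 - 9s - 54 factors as (s - 3)(s + 3)(s + 6), giving poles at s = 3, -3, -6.
Since the pole(s) at s = 3 lie in the right half-plane, the system is unstable.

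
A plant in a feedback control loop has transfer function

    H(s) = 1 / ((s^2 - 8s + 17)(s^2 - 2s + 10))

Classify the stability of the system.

The poles can be read from the denominator factors: s = 4 + j, 4 - j, 1 + 3j, 1 - 3j.
Since the pole(s) at s = 4 + j, 4 - j, 1 + 3j, 1 - 3j lie in the right half-plane, the system is unstable.

unstable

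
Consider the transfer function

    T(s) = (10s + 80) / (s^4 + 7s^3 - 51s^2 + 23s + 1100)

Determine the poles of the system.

s = 4 + 3j, 4 - 3j, -4, -11

The poles are the roots of the denominator s^4 + 7s^3 - 51s^2 + 23s + 1100 = 0.
Trying s = -4: the polynomial evaluates to 0, so (s + 4) is a factor.
Dividing out leaves s^3 + 3s^2 - 63s + 275 = 0.
This factors further as (s^2 - 8s + 25)(s + 11) = 0.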